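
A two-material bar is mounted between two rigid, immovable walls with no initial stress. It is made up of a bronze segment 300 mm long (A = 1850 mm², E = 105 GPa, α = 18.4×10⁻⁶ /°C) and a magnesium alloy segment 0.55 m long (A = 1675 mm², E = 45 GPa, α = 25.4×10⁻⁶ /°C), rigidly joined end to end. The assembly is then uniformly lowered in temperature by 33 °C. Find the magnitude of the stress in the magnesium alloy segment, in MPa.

If the supports were absent, the total length change would be Σ αᵢΔT Lᵢ = 18.4×10⁻⁶×33×300 + 25.4×10⁻⁶×33×550 = 0.6432 mm.
The walls prevent any net length change, so an axial force P (same in every segment) develops. Compatibility: P · Σ Lᵢ/(AᵢEᵢ) = δ_free.
Σ Lᵢ/(AᵢEᵢ) = 300/(1850×105×10³) + 550/(1675×45×10³) = 8.841×10⁻⁶ mm/N.
So P = 0.6432 / 8.841×10⁻⁶ = 72.75 kN, tensile.
σ_{magnesium alloy} = P / A = 72750 / 1675 = 43.43 MPa.

σ ≈ 43.4 MPa (tensile)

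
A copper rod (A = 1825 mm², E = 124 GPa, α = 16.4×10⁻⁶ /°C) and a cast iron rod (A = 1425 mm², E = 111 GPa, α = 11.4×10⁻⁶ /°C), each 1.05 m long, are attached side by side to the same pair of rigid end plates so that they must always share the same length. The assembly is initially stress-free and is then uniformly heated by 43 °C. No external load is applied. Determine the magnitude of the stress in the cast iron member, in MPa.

σ ≈ 14 MPa (tensile)

Both members must finish at the same length. With the larger α, the copper tends to over-expand; the plates restrain it, putting the copper in compression and the cast iron in tension. With no external load the two internal forces are equal and opposite, magnitude P.
Setting the final lengths equal and cancelling L: (α₁ − α₂)ΔT = P/(A₁E₁) + P/(A₂E₂).
|α₁ − α₂|·ΔT = 5×10⁻⁶ × 43 = 0.000215.
1/(A₁E₁) + 1/(A₂E₂) = 1/(1825×124×10³) + 1/(1425×111×10³) = 1.074×10⁻⁸ N⁻¹.
So P = 0.000215 / 1.074×10⁻⁸ = 20.02 kN.
σ_{cast iron} = P/A₂ = 20020/1425 = 14.05 MPa, tensile.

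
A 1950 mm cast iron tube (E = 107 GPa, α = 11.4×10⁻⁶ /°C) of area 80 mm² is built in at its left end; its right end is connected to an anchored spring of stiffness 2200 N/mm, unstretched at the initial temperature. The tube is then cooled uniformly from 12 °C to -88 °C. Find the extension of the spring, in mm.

δ ≈ 1.48 mm

Free thermal contraction: δ_free = αΔT L = 11.4×10⁻⁶ × 100 × 1950 = 2.223 mm.
Let P be the tensile force in the spring. The tube extends elastically by PL/(AE) and the spring stretches by P/k; together these equal δ_free.
P [ L/(AE) + 1/k ] = δ_free → P [ 1950/(80×107×10³) + 1/(2200) ] = 2.223.
P = 2.223 / 0.0006823 = 3258 N.
Spring extension = P/k = 3258/(2200) = 1.481 mm.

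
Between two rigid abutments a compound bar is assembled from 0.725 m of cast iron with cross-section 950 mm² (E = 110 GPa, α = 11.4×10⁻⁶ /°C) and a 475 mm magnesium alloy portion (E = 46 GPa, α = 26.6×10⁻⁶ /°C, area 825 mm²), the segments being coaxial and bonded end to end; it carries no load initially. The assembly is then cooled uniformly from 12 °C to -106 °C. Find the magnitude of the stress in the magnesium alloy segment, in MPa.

Free thermal contraction of the whole bar: Σ αᵢΔT Lᵢ = 11.4×10⁻⁶×118×725 + 26.6×10⁻⁶×118×475 = 2.466 mm.
The rigid supports impose zero overall length change; the single axial force P common to all segments must satisfy P Σ Lᵢ/(AᵢEᵢ) = δ_free.
Σ Lᵢ/(AᵢEᵢ) = 725/(950×110×10³) + 475/(825×46×10³) = 1.945×10⁻⁵ mm/N.
P = 2.466 / 1.945×10⁻⁵ = 126800 N = 126.8 kN, tensile.
σ_{magnesium alloy} = P / A = 126800 / 825 = 153.7 MPa.

σ ≈ 154 MPa (tensile)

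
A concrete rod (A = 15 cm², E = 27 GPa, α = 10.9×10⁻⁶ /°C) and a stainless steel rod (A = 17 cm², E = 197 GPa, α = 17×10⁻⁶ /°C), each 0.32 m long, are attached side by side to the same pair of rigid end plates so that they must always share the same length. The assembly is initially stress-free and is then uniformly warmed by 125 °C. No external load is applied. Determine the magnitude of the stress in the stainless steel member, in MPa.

Equilibrium of a rigid end plate with no external load gives equal and opposite internal forces ±P in the two members. Since α_{stainless steel} > α_{concrete}, heating drives the stainless steel into compression and the concrete into tension.
Compatibility of the two members (thermal + elastic change equal): (α₁ − α₂)ΔT = P·[1/(A₁E₁) + 1/(A₂E₂)].
|α₁ − α₂|·ΔT = 6.1×10⁻⁶ × 125 = 0.0007625.
1/(A₁E₁) + 1/(A₂E₂) = 1/(1500×27×10³) + 1/(1700×197×10³) = 2.768×10⁻⁸ N⁻¹.
So P = 0.0007625 / 2.768×10⁻⁸ = 27.55 kN.
σ_{stainless steel} = P/A₂ = 27550/1700 = 16.21 MPa, compressive.

σ ≈ 16.2 MPa (compressive)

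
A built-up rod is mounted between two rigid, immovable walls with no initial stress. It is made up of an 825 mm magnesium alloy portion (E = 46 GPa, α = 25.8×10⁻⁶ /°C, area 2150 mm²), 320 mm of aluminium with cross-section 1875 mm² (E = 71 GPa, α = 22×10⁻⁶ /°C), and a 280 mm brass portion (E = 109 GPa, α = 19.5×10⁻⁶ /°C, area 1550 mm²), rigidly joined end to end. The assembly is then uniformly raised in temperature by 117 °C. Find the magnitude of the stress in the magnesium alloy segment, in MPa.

σ ≈ 148 MPa (compressive)

With the walls removed the bar would change length by δ_free = Σ αᵢΔT Lᵢ = 25.8×10⁻⁶×117×825 + 22×10⁻⁶×117×320 + 19.5×10⁻⁶×117×280 = 3.953 mm.
Since the ends are fixed, an axial force P builds up, equal in every segment, with P · Σ Lᵢ/(AᵢEᵢ) = δ_free.
The series flexibility is Σ Lᵢ/(AᵢEᵢ) = 825/(2150×46×10³) + 320/(1875×71×10³) + 280/(1550×109×10³) = 1.24×10⁻⁵ mm/N.
So P = 3.953 / 1.24×10⁻⁵ = 318.7 kN, compressive.
σ_{magnesium alloy} = P / A = 318700 / 2150 = 148.2 MPa.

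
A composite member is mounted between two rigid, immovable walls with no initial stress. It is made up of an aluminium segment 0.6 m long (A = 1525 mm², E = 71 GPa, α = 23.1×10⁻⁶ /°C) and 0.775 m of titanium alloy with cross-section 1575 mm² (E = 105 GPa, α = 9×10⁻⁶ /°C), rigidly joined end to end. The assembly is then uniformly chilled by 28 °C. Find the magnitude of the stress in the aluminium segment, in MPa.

σ ≈ 37.4 MPa (tensile)

If the supports were absent, the total length change would be Σ αᵢΔT Lᵢ = 23.1×10⁻⁶×28×600 + 9×10⁻⁶×28×775 = 0.5834 mm.
The rigid supports impose zero overall length change; the single axial force P common to all segments must satisfy P Σ Lᵢ/(AᵢEᵢ) = δ_free.
The series flexibility is Σ Lᵢ/(AᵢEᵢ) = 600/(1525×71×10³) + 775/(1575×105×10³) = 1.023×10⁻⁵ mm/N.
So P = 0.5834 / 1.023×10⁻⁵ = 57.04 kN, tensile.
σ_{aluminium} = P / A = 57040 / 1525 = 37.4 MPa.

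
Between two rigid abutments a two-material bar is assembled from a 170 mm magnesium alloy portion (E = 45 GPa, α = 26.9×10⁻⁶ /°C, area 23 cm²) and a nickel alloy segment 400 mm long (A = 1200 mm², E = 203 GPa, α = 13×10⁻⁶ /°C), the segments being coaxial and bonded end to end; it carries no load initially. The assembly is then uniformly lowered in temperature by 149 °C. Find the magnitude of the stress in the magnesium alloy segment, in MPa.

If the supports were absent, the total length change would be Σ αᵢΔT Lᵢ = 26.9×10⁻⁶×149×170 + 13×10⁻⁶×149×400 = 1.456 mm.
The rigid supports impose zero overall length change; the single axial force P common to all segments must satisfy P Σ Lᵢ/(AᵢEᵢ) = δ_free.
Σ Lᵢ/(AᵢEᵢ) = 170/(2300×45×10³) + 400/(1200×203×10³) = 3.285×10⁻⁶ mm/N.
So P = 1.456 / 3.285×10⁻⁶ = 443.3 kN, tensile.
σ_{magnesium alloy} = P / A = 443300 / 2300 = 192.8 MPa.

σ ≈ 193 MPa (tensile)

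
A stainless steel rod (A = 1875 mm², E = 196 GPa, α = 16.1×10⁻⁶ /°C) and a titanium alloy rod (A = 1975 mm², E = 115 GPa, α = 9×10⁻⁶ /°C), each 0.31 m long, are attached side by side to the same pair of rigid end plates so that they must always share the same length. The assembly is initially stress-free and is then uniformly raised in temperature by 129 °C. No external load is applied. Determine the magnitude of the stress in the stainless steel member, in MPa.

σ ≈ 68.6 MPa (compressive)

The stainless steel has the larger α, so on heating it would change length more than the titanium alloy if both were free. The rigid plates force a common final length, so the stainless steel is put into compression and the titanium alloy into tension, with equal and opposite forces P (no external load).
Equating the net (thermal + elastic) strains gives |α₁ − α₂|·ΔT = P·[1/(A₁E₁) + 1/(A₂E₂)].
|α₁ − α₂|·ΔT = 7.1×10⁻⁶ × 129 = 0.0009159.
1/(A₁E₁) + 1/(A₂E₂) = 1/(1875×196×10³) + 1/(1975×115×10³) = 7.124×10⁻⁹ N⁻¹.
P = 0.0009159 / 7.124×10⁻⁹ = 128600 N = 128.6 kN.
σ_{stainless steel} = P/A₁ = 128600/1875 = 68.57 MPa, compressive.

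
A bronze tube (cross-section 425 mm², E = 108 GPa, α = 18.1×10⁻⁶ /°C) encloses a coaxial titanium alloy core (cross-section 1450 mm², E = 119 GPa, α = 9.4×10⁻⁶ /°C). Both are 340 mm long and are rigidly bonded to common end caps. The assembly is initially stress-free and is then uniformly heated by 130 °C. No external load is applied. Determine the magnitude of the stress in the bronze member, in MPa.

σ ≈ 96.5 MPa (compressive)

The bronze has the larger α, so on heating it would change length more than the titanium alloy if both were free. The rigid plates force a common final length, so the bronze is put into compression and the titanium alloy into tension, with equal and opposite forces P (no external load).
Setting the final lengths equal and cancelling L: (α₁ − α₂)ΔT = P/(A₁E₁) + P/(A₂E₂).
|α₁ − α₂|·ΔT = 8.7×10⁻⁶ × 130 = 0.001131.
1/(A₁E₁) + 1/(A₂E₂) = 1/(425×108×10³) + 1/(1450×119×10³) = 2.758×10⁻⁸ N⁻¹.
So P = 0.001131 / 2.758×10⁻⁸ = 41.01 kN.
σ_{bronze} = P/A₁ = 41010/425 = 96.48 MPa, compressive.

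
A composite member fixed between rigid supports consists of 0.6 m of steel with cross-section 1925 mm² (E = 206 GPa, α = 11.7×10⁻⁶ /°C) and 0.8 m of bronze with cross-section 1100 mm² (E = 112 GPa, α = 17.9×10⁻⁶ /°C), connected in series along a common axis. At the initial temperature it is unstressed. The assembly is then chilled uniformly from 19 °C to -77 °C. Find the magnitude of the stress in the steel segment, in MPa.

If the supports were absent, the total length change would be Σ αᵢΔT Lᵢ = 11.7×10⁻⁶×96×600 + 17.9×10⁻⁶×96×800 = 2.049 mm.
The rigid supports impose zero overall length change; the single axial force P common to all segments must satisfy P Σ Lᵢ/(AᵢEᵢ) = δ_free.
Σ Lᵢ/(AᵢEᵢ) = 600/(1925×206×10³) + 800/(1100×112×10³) = 8.007×10⁻⁶ mm/N.
So P = 2.049 / 8.007×10⁻⁶ = 255.9 kN, tensile.
σ_{steel} = P / A = 255900 / 1925 = 132.9 MPa.

σ ≈ 133 MPa (tensile)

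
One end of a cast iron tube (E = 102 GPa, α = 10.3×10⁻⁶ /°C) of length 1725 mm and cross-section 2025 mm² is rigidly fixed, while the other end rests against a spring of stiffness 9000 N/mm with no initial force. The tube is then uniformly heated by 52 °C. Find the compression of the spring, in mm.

If the spring were absent the tube would lengthen by αΔT L = 10.3×10⁻⁶ × 52 × 1725 = 0.9239 mm.
With a force P in the spring, the elastic change of the tube is PL/(AE) and that of the spring is P/k; compatibility requires their sum to equal δ_free.
P [ L/(AE) + 1/k ] = δ_free → P [ 1725/(2025×102×10³) + 1/(9000) ] = 0.9239.
P = 0.9239 / 0.0001195 = 7734 N.
Spring compression = P/k = 7734/(9000) = 0.8593 mm.

δ ≈ 0.859 mm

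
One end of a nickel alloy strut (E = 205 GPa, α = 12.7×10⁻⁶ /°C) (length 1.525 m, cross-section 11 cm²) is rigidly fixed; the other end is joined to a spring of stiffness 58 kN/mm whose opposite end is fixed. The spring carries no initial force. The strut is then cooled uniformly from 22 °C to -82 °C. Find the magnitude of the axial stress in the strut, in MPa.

σ ≈ 76.3 MPa (tensile)

If the spring were absent the strut would shorten by αΔT L = 12.7×10⁻⁶ × 104 × 1525 = 2.014 mm.
Let P be the tensile force in the spring. The strut extends elastically by PL/(AE) and the spring stretches by P/k; together these equal δ_free.
So P = δ_free / [L/(AE) + 1/k] = 2.014 / [ 1525/(1100×205×10³) + 1/(58×10³) ].
P = 2.014 / 2.4×10⁻⁵ = 83910 N.
σ = P/A = 83910/1100 = 76.28 MPa.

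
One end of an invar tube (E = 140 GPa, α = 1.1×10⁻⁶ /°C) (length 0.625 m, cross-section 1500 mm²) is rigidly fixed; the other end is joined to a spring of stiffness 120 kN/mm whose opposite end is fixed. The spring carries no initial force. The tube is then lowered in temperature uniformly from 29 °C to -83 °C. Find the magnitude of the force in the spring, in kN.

P ≈ 6.81 kN

If the spring were absent the tube would shorten by αΔT L = 1.1×10⁻⁶ × 112 × 625 = 0.077 mm.
With a force P in the spring, the elastic change of the tube is PL/(AE) and that of the spring is P/k; compatibility requires their sum to equal δ_free.
So P = δ_free / [L/(AE) + 1/k] = 0.077 / [ 625/(1500×140×10³) + 1/(120×10³) ].
P = 0.077 / 1.131×10⁻⁵ = 6808 N.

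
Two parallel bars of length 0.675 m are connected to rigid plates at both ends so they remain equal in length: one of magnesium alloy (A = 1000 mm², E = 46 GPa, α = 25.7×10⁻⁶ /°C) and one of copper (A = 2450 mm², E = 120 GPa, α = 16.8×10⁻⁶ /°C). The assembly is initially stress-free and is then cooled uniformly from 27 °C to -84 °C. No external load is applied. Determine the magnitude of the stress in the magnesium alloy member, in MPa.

The magnesium alloy has the larger α, so on cooling it would change length more than the copper if both were free. The rigid plates force a common final length, so the magnesium alloy is put into tension and the copper into compression, with equal and opposite forces P (no external load).
Setting the final lengths equal and cancelling L: (α₁ − α₂)ΔT = P/(A₁E₁) + P/(A₂E₂).
|α₁ − α₂|·ΔT = 8.9×10⁻⁶ × 111 = 0.0009879.
1/(A₁E₁) + 1/(A₂E₂) = 1/(1000×46×10³) + 1/(2450×120×10³) = 2.514×10⁻⁸ N⁻¹.
P = 0.0009879 / 2.514×10⁻⁸ = 39300 N = 39.3 kN.
σ_{magnesium alloy} = P/A₁ = 39300/1000 = 39.3 MPa, tensile.

σ ≈ 39.3 MPa (tensile)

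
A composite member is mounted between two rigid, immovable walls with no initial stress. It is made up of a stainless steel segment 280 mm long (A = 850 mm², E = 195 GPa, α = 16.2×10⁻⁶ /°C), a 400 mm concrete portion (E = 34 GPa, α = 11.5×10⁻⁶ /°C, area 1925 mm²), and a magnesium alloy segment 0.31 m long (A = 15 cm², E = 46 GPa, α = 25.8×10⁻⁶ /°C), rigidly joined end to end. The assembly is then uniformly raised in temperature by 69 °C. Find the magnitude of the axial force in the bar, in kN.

P ≈ 96.2 kN (compressive)

Free thermal expansion of the whole bar: Σ αᵢΔT Lᵢ = 16.2×10⁻⁶×69×280 + 11.5×10⁻⁶×69×400 + 25.8×10⁻⁶×69×310 = 1.182 mm.
Since the ends are fixed, an axial force P builds up, equal in every segment, with P · Σ Lᵢ/(AᵢEᵢ) = δ_free.
Σ Lᵢ/(AᵢEᵢ) = 280/(850×195×10³) + 400/(1925×34×10³) + 310/(1500×46×10³) = 1.229×10⁻⁵ mm/N.
P = 1.182 / 1.229×10⁻⁵ = 96170 N = 96.17 kN, compressive.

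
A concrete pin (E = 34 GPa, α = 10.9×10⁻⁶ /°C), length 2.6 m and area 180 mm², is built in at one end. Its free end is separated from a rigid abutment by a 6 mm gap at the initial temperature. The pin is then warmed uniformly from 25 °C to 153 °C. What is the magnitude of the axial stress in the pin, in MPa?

σ ≈ 0 MPa

If the wall were absent the pin would grow by αΔT L = 10.9×10⁻⁶ × 128 × 2600 = 3.628 mm.
Since δ_free = 3.63 mm is less than the 6 mm gap, the pin never touches the wall. No axial force develops.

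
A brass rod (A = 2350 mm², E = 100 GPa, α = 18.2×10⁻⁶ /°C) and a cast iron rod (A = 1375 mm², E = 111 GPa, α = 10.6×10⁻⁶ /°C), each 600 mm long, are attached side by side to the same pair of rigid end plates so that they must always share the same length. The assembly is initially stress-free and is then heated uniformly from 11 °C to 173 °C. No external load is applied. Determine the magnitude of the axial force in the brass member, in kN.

P ≈ 114 kN (compressive in the brass)

Equilibrium of a rigid end plate with no external load gives equal and opposite internal forces ±P in the two members. Since α_{brass} > α_{cast iron}, heating drives the brass into compression and the cast iron into tension.
Compatibility of the two members (thermal + elastic change equal): (α₁ − α₂)ΔT = P·[1/(A₁E₁) + 1/(A₂E₂)].
|α₁ − α₂|·ΔT = 7.6×10⁻⁶ × 162 = 0.001231.
1/(A₁E₁) + 1/(A₂E₂) = 1/(2350×100×10³) + 1/(1375×111×10³) = 1.081×10⁻⁸ N⁻¹.
So P = 0.001231 / 1.081×10⁻⁸ = 113.9 kN.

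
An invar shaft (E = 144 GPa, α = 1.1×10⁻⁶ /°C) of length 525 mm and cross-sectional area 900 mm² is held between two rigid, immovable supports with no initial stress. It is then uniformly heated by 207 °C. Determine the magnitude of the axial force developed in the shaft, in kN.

P ≈ 29.5 kN (compressive)

The ends cannot move, so σ = EαΔT = 144×10³ × 1.1×10⁻⁶ × 207 = 32.79 MPa.
Then P = σA = 32.79 × 900 mm² = 29.51 kN, compressive.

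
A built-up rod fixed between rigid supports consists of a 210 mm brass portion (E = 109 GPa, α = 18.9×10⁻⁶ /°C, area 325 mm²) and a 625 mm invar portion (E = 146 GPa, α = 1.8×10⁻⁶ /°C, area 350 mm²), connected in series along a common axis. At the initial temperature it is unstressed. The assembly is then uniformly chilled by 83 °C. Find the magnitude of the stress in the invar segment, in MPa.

If the supports were absent, the total length change would be Σ αᵢΔT Lᵢ = 18.9×10⁻⁶×83×210 + 1.8×10⁻⁶×83×625 = 0.4228 mm.
The rigid supports impose zero overall length change; the single axial force P common to all segments must satisfy P Σ Lᵢ/(AᵢEᵢ) = δ_free.
Σ Lᵢ/(AᵢEᵢ) = 210/(325×109×10³) + 625/(350×146×10³) = 1.816×10⁻⁵ mm/N.
So P = 0.4228 / 1.816×10⁻⁵ = 23.28 kN, tensile.
σ_{invar} = P / A = 23280 / 350 = 66.52 MPa.

σ ≈ 66.5 MPa (tensile)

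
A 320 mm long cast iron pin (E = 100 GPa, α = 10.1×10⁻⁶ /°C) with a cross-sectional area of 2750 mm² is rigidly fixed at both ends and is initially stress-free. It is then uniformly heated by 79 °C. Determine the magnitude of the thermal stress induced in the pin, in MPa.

σ ≈ 79.8 MPa (compressive)

With length fixed, the mechanical strain must cancel the thermal strain αΔT = 10.1×10⁻⁶ × 79 = 797.9×10⁻⁶.
The stress required to suppress this strain is σ = Eε = 100×10³ × 797.9×10⁻⁶ = 79.79 MPa, compressive since the pin is trying to expand.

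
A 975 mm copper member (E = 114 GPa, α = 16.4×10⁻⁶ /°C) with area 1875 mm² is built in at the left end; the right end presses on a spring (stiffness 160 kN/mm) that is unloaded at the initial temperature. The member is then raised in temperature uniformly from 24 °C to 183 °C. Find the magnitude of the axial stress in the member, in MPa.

σ ≈ 125 MPa (compressive)

Free thermal expansion: δ_free = αΔT L = 16.4×10⁻⁶ × 159 × 975 = 2.542 mm.
Let P be the compressive force at the spring. The member shortens elastically by PL/(AE) and the spring compresses by P/k; together these equal δ_free.
So P = δ_free / [L/(AE) + 1/k] = 2.542 / [ 975/(1875×114×10³) + 1/(160×10³) ].
P = 2.542 / 1.081×10⁻⁵ = 235200 N.
σ = P/A = 235200/1875 = 125.4 MPa.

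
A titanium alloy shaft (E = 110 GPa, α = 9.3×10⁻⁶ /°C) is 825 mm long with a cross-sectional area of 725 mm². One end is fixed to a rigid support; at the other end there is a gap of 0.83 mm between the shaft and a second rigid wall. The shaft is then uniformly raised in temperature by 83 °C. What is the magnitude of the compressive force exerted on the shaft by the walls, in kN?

P ≈ 0 kN

If the wall were absent the shaft would grow by αΔT L = 9.3×10⁻⁶ × 83 × 825 = 0.6368 mm.
This is smaller than the 0.83 mm clearance, so the shaft expands freely without reaching the stop — the stress is zero.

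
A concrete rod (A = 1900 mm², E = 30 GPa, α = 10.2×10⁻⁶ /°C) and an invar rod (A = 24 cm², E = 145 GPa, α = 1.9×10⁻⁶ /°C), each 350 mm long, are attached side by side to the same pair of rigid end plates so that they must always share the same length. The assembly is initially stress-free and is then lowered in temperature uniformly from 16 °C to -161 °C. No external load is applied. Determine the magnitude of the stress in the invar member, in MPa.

σ ≈ 30 MPa (compressive)

Both members must finish at the same length. With the larger α, the concrete tends to over-contract; the plates restrain it, putting the concrete in tension and the invar in compression. With no external load the two internal forces are equal and opposite, magnitude P.
Setting the final lengths equal and cancelling L: (α₁ − α₂)ΔT = P/(A₁E₁) + P/(A₂E₂).
|α₁ − α₂|·ΔT = 8.3×10⁻⁶ × 177 = 0.001469.
1/(A₁E₁) + 1/(A₂E₂) = 1/(1900×30×10³) + 1/(2400×145×10³) = 2.042×10⁻⁸ N⁻¹.
P = 0.001469 / 2.042×10⁻⁸ = 71950 N = 71.95 kN.
σ_{invar} = P/A₂ = 71950/2400 = 29.98 MPa, compressive.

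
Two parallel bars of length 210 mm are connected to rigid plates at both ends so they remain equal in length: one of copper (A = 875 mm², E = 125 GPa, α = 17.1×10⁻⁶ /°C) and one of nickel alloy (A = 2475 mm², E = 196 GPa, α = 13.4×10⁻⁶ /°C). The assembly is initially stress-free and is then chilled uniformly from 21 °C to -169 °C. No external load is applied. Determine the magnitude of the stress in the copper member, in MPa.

σ ≈ 71.7 MPa (tensile)

Both members must finish at the same length. With the larger α, the copper tends to over-contract; the plates restrain it, putting the copper in tension and the nickel alloy in compression. With no external load the two internal forces are equal and opposite, magnitude P.
Equating the net (thermal + elastic) strains gives |α₁ − α₂|·ΔT = P·[1/(A₁E₁) + 1/(A₂E₂)].
|α₁ − α₂|·ΔT = 3.7×10⁻⁶ × 190 = 0.000703.
1/(A₁E₁) + 1/(A₂E₂) = 1/(875×125×10³) + 1/(2475×196×10³) = 1.12×10⁻⁸ N⁻¹.
P = 0.000703 / 1.12×10⁻⁸ = 62740 N = 62.74 kN.
σ_{copper} = P/A₁ = 62740/875 = 71.71 MPa, tensile.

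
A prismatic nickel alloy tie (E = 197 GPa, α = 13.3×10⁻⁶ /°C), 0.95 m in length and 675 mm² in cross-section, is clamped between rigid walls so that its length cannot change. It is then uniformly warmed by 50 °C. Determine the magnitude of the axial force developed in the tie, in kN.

Full restraint means ε = 0, so the stress is σ = EαΔT = 197×10³ × 13.3×10⁻⁶ × 50 = 131 MPa.
Axial force P = σA = 131 × 675 = 88430 N = 88.43 kN, compressive.

P ≈ 88.4 kN (compressive)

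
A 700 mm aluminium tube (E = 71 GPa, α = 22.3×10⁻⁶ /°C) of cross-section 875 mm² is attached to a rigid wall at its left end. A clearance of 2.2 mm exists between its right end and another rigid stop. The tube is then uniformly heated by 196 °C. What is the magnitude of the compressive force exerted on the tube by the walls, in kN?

If the wall were absent the tube would grow by αΔT L = 22.3×10⁻⁶ × 196 × 700 = 3.06 mm.
This exceeds the 2.2 mm gap, so the wall pushes back. The portion of expansion that must be recovered elastically is δ_free − gap = 3.06 − 2.2 = 0.8596 mm.
That suppressed elongation corresponds to σ = E·Δ/L = 71×10³ × 0.8596/700 = 87.18 MPa.
Force on the wall = σA = 87.18 × 875 mm² = 76.29 kN.

P ≈ 76.3 kN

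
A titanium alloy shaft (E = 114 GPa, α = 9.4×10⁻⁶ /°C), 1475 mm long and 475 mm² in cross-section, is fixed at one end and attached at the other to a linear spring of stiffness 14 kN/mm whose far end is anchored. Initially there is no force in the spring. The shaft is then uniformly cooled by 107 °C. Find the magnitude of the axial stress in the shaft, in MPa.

σ ≈ 31.7 MPa (tensile)

The unrestrained thermal change is αΔT L = 9.4×10⁻⁶ × 107 × 1475 = 1.484 mm.
With a force P in the spring, the elastic change of the shaft is PL/(AE) and that of the spring is P/k; compatibility requires their sum to equal δ_free.
So P = δ_free / [L/(AE) + 1/k] = 1.484 / [ 1475/(475×114×10³) + 1/(14×10³) ].
P = 1.484 / 9.867×10⁻⁵ = 15040 N.
σ = P/A = 15040/475 = 31.65 MPa.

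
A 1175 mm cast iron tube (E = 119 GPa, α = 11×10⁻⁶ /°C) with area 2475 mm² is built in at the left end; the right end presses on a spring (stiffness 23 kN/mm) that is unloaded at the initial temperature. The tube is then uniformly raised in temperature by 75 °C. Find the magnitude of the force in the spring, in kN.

If the spring were absent the tube would lengthen by αΔT L = 11×10⁻⁶ × 75 × 1175 = 0.9694 mm.
With a force P in the spring, the elastic change of the tube is PL/(AE) and that of the spring is P/k; compatibility requires their sum to equal δ_free.
P [ L/(AE) + 1/k ] = δ_free → P [ 1175/(2475×119×10³) + 1/(23×10³) ] = 0.9694.
P = 0.9694 / 4.747×10⁻⁵ = 20420 N.

P ≈ 20.4 kN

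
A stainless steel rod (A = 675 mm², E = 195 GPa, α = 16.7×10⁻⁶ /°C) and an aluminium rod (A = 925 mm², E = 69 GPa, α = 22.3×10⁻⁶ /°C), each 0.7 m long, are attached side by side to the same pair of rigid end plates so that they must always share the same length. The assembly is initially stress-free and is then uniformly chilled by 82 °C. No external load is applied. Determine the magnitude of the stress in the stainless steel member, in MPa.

The aluminium has the larger α, so on cooling it would change length more than the stainless steel if both were free. The rigid plates force a common final length, so the aluminium is put into tension and the stainless steel into compression, with equal and opposite forces P (no external load).
Compatibility of the two members (thermal + elastic change equal): (α₁ − α₂)ΔT = P·[1/(A₁E₁) + 1/(A₂E₂)].
|α₁ − α₂|·ΔT = 5.6×10⁻⁶ × 82 = 0.0004592.
1/(A₁E₁) + 1/(A₂E₂) = 1/(675×195×10³) + 1/(925×69×10³) = 2.327×10⁻⁸ N⁻¹.
So P = 0.0004592 / 2.327×10⁻⁸ = 19.74 kN.
σ_{stainless steel} = P/A₁ = 19740/675 = 29.24 MPa, compressive.

σ ≈ 29.2 MPa (compressive)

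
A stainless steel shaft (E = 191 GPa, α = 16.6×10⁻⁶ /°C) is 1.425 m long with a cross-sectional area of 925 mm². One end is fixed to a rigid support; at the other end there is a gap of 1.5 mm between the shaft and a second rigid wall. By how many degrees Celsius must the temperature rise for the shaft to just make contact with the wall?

Contact occurs when the free expansion equals the gap: αΔT L = 1.5 mm.
So ΔT = g/(αL) = 1.5/(16.6×10⁻⁶ × 1425) = 63.41 °C.

ΔT ≈ 63.4 °C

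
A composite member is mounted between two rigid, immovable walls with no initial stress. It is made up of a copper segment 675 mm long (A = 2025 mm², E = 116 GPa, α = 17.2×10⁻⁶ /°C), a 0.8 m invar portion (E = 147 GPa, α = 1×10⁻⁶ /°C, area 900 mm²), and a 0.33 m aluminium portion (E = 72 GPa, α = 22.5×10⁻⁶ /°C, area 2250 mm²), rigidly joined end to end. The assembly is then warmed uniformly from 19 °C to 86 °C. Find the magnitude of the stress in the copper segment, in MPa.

With the walls removed the bar would change length by δ_free = Σ αᵢΔT Lᵢ = 17.2×10⁻⁶×67×675 + 1×10⁻⁶×67×800 + 22.5×10⁻⁶×67×330 = 1.329 mm.
Since the ends are fixed, an axial force P builds up, equal in every segment, with P · Σ Lᵢ/(AᵢEᵢ) = δ_free.
The series flexibility is Σ Lᵢ/(AᵢEᵢ) = 675/(2025×116×10³) + 800/(900×147×10³) + 330/(2250×72×10³) = 1.096×10⁻⁵ mm/N.
So P = 1.329 / 1.096×10⁻⁵ = 121.3 kN, compressive.
σ_{copper} = P / A = 121300 / 2025 = 59.89 MPa.

σ ≈ 59.9 MPa (compressive)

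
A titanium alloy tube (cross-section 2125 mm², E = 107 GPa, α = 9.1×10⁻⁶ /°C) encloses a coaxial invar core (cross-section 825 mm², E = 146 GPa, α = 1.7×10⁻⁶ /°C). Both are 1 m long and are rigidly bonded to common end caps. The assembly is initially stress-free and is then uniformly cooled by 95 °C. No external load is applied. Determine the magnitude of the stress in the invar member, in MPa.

σ ≈ 67.1 MPa (compressive)

Both members must finish at the same length. With the larger α, the titanium alloy tends to over-contract; the plates restrain it, putting the titanium alloy in tension and the invar in compression. With no external load the two internal forces are equal and opposite, magnitude P.
Compatibility of the two members (thermal + elastic change equal): (α₁ − α₂)ΔT = P·[1/(A₁E₁) + 1/(A₂E₂)].
|α₁ − α₂|·ΔT = 7.4×10⁻⁶ × 95 = 0.000703.
1/(A₁E₁) + 1/(A₂E₂) = 1/(2125×107×10³) + 1/(825×146×10³) = 1.27×10⁻⁸ N⁻¹.
So P = 0.000703 / 1.27×10⁻⁸ = 55.35 kN.
σ_{invar} = P/A₂ = 55350/825 = 67.09 MPa, compressive.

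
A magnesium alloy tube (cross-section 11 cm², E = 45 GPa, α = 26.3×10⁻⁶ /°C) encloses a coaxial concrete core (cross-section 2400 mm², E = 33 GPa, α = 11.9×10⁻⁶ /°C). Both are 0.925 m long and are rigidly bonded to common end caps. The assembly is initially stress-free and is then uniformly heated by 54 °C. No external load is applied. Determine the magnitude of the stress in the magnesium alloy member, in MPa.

σ ≈ 21.5 MPa (compressive)

The magnesium alloy has the larger α, so on heating it would change length more than the concrete if both were free. The rigid plates force a common final length, so the magnesium alloy is put into compression and the concrete into tension, with equal and opposite forces P (no external load).
Equating the net (thermal + elastic) strains gives |α₁ − α₂|·ΔT = P·[1/(A₁E₁) + 1/(A₂E₂)].
|α₁ − α₂|·ΔT = 14.4×10⁻⁶ × 54 = 0.0007776.
1/(A₁E₁) + 1/(A₂E₂) = 1/(1100×45×10³) + 1/(2400×33×10³) = 3.283×10⁻⁸ N⁻¹.
P = 0.0007776 / 3.283×10⁻⁸ = 23690 N = 23.69 kN.
σ_{magnesium alloy} = P/A₁ = 23690/1100 = 21.53 MPa, compressive.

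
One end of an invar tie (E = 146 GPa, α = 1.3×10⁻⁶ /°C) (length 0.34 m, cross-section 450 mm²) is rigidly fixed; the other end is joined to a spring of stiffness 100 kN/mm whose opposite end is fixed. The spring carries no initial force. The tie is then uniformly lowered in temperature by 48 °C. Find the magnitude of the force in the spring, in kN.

P ≈ 1.4 kN

If the spring were absent the tie would shorten by αΔT L = 1.3×10⁻⁶ × 48 × 340 = 0.02122 mm.
With a force P in the spring, the elastic change of the tie is PL/(AE) and that of the spring is P/k; compatibility requires their sum to equal δ_free.
P [ L/(AE) + 1/k ] = δ_free → P [ 340/(450×146×10³) + 1/(100×10³) ] = 0.02122.
P = 0.02122 / 1.518×10⁻⁵ = 1398 N.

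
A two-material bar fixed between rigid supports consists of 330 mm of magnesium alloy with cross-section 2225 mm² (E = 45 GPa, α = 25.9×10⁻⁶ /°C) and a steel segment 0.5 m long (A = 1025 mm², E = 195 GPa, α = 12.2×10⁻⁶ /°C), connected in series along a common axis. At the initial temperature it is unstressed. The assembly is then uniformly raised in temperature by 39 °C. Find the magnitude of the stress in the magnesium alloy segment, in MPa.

Free thermal expansion of the whole bar: Σ αᵢΔT Lᵢ = 25.9×10⁻⁶×39×330 + 12.2×10⁻⁶×39×500 = 0.5712 mm.
The rigid supports impose zero overall length change; the single axial force P common to all segments must satisfy P Σ Lᵢ/(AᵢEᵢ) = δ_free.
The series flexibility is Σ Lᵢ/(AᵢEᵢ) = 330/(2225×45×10³) + 500/(1025×195×10³) = 5.797×10⁻⁶ mm/N.
P = 0.5712 / 5.797×10⁻⁶ = 98530 N = 98.53 kN, compressive.
σ_{magnesium alloy} = P / A = 98530 / 2225 = 44.28 MPa.

σ ≈ 44.3 MPa (compressive)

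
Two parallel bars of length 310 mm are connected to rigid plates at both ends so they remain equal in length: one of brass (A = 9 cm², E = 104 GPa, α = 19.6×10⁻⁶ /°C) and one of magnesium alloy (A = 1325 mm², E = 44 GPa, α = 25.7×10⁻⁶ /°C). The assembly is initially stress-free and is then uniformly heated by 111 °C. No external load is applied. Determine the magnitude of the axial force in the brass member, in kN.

P ≈ 24.3 kN (tensile in the brass)

Both members must finish at the same length. With the larger α, the magnesium alloy tends to over-expand; the plates restrain it, putting the magnesium alloy in compression and the brass in tension. With no external load the two internal forces are equal and opposite, magnitude P.
Setting the final lengths equal and cancelling L: (α₁ − α₂)ΔT = P/(A₁E₁) + P/(A₂E₂).
|α₁ − α₂|·ΔT = 6.1×10⁻⁶ × 111 = 0.0006771.
1/(A₁E₁) + 1/(A₂E₂) = 1/(900×104×10³) + 1/(1325×44×10³) = 2.784×10⁻⁸ N⁻¹.
P = 0.0006771 / 2.784×10⁻⁸ = 24320 N = 24.32 kN.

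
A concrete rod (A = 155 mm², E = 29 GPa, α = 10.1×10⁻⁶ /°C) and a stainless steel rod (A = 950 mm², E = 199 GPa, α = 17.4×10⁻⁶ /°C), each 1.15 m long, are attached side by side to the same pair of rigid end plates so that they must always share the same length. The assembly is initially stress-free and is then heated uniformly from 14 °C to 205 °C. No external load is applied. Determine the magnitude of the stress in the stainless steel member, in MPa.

σ ≈ 6.44 MPa (compressive)

Both members must finish at the same length. With the larger α, the stainless steel tends to over-expand; the plates restrain it, putting the stainless steel in compression and the concrete in tension. With no external load the two internal forces are equal and opposite, magnitude P.
Equating the net (thermal + elastic) strains gives |α₁ − α₂|·ΔT = P·[1/(A₁E₁) + 1/(A₂E₂)].
|α₁ − α₂|·ΔT = 7.3×10⁻⁶ × 191 = 0.001394.
1/(A₁E₁) + 1/(A₂E₂) = 1/(155×29×10³) + 1/(950×199×10³) = 2.278×10⁻⁷ N⁻¹.
So P = 0.001394 / 2.278×10⁻⁷ = 6.122 kN.
σ_{stainless steel} = P/A₂ = 6122/950 = 6.444 MPa, compressive.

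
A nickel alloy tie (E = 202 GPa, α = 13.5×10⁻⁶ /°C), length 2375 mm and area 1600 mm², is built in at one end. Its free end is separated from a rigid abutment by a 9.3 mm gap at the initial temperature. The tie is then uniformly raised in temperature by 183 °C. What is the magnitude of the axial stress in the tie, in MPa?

Free thermal elongation = αΔT L = 13.5×10⁻⁶ × 183 × 2375 = 5.867 mm.
Since δ_free = 5.87 mm is less than the 9.3 mm gap, the tie never touches the wall. No axial force develops.

σ ≈ 0 MPa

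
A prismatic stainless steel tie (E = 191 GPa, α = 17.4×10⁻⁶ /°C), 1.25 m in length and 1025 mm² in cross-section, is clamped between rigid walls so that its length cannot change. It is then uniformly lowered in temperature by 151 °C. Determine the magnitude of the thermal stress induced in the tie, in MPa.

Because both ends are immovable the net strain is zero, and the suppressed thermal strain is αΔT = 17.4×10⁻⁶ × 151 = 2627.4×10⁻⁶.
The stress required to suppress this strain is σ = Eε = 191×10³ × 2627.4×10⁻⁶ = 501.8 MPa, tensile since the tie is trying to contract.

σ ≈ 502 MPa (tensile)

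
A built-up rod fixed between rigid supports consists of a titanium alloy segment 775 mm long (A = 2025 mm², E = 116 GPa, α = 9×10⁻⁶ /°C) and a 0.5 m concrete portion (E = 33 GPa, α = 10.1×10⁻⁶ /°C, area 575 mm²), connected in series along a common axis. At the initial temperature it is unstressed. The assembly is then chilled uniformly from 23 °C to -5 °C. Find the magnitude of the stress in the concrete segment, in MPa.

σ ≈ 19.7 MPa (tensile)

Free thermal contraction of the whole bar: Σ αᵢΔT Lᵢ = 9×10⁻⁶×28×775 + 10.1×10⁻⁶×28×500 = 0.3367 mm.
Since the ends are fixed, an axial force P builds up, equal in every segment, with P · Σ Lᵢ/(AᵢEᵢ) = δ_free.
The series flexibility is Σ Lᵢ/(AᵢEᵢ) = 775/(2025×116×10³) + 500/(575×33×10³) = 2.965×10⁻⁵ mm/N.
So P = 0.3367 / 2.965×10⁻⁵ = 11.36 kN, tensile.
σ_{concrete} = P / A = 11360 / 575 = 19.75 MPa.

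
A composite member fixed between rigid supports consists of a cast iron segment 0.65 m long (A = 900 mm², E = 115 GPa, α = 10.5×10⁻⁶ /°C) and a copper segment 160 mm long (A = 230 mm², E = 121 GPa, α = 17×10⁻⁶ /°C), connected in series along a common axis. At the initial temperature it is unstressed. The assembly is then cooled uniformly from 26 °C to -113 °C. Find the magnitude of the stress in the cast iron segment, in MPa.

Free thermal contraction of the whole bar: Σ αᵢΔT Lᵢ = 10.5×10⁻⁶×139×650 + 17×10⁻⁶×139×160 = 1.327 mm.
Since the ends are fixed, an axial force P builds up, equal in every segment, with P · Σ Lᵢ/(AᵢEᵢ) = δ_free.
The series flexibility is Σ Lᵢ/(AᵢEᵢ) = 650/(900×115×10³) + 160/(230×121×10³) = 1.203×10⁻⁵ mm/N.
Hence P = δ_free / Σ(L/AE) = 1.327/1.203×10⁻⁵ = 110.3 kN (tensile).
σ_{cast iron} = P / A = 110300 / 900 = 122.5 MPa.

σ ≈ 123 MPa (tensile)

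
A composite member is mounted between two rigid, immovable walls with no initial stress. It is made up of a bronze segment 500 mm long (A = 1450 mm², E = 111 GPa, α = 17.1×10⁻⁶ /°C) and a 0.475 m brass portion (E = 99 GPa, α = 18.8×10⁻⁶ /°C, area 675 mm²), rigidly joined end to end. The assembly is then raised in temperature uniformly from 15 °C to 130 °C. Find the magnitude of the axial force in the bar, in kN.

P ≈ 197 kN (compressive)

With the walls removed the bar would change length by δ_free = Σ αᵢΔT Lᵢ = 17.1×10⁻⁶×115×500 + 18.8×10⁻⁶×115×475 = 2.01 mm.
Since the ends are fixed, an axial force P builds up, equal in every segment, with P · Σ Lᵢ/(AᵢEᵢ) = δ_free.
The series flexibility is Σ Lᵢ/(AᵢEᵢ) = 500/(1450×111×10³) + 475/(675×99×10³) = 1.021×10⁻⁵ mm/N.
P = 2.01 / 1.021×10⁻⁵ = 196800 N = 196.8 kN, compressive.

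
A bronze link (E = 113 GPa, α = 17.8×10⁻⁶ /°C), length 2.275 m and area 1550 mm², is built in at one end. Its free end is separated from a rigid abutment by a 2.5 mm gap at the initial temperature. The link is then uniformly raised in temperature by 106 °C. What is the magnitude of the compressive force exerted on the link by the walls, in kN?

Unrestrained expansion: δ_free = αΔT L = 17.8×10⁻⁶ × 106 × 2275 = 4.292 mm.
This exceeds the 2.5 mm gap, so the wall pushes back. The portion of expansion that must be recovered elastically is δ_free − gap = 4.292 − 2.5 = 1.792 mm.
Compatibility: PL/(AE) = 1.792 mm, so σ = P/A = E × (1.792/2275) = 89.03 MPa.
Force on the wall = σA = 89.03 × 1550 mm² = 138 kN.

P ≈ 138 kN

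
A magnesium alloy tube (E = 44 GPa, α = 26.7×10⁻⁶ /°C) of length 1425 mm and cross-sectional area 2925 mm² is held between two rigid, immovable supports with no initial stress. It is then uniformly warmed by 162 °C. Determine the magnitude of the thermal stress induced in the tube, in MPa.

σ ≈ 190 MPa (compressive)

With length fixed, the mechanical strain must cancel the thermal strain αΔT = 26.7×10⁻⁶ × 162 = 4325.4×10⁻⁶.
σ = EαΔT = 44×10³ × 26.7×10⁻⁶ × 162 = 190.3 MPa (compressive; the tube is trying to expand).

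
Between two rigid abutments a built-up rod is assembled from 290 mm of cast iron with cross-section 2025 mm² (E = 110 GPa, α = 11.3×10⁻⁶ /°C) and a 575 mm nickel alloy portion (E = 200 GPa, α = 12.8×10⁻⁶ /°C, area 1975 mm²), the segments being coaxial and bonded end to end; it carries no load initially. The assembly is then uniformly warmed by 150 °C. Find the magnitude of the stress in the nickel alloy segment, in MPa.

σ ≈ 293 MPa (compressive)

If the supports were absent, the total length change would be Σ αᵢΔT Lᵢ = 11.3×10⁻⁶×150×290 + 12.8×10⁻⁶×150×575 = 1.596 mm.
The rigid supports impose zero overall length change; the single axial force P common to all segments must satisfy P Σ Lᵢ/(AᵢEᵢ) = δ_free.
Σ Lᵢ/(AᵢEᵢ) = 290/(2025×110×10³) + 575/(1975×200×10³) = 2.758×10⁻⁶ mm/N.
Hence P = δ_free / Σ(L/AE) = 1.596/2.758×10⁻⁶ = 578.6 kN (compressive).
σ_{nickel alloy} = P / A = 578600 / 1975 = 293 MPa.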